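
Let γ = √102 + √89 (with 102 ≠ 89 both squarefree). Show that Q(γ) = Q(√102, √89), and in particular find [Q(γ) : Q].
[Q(γ) : Q] = 4 (equivalently, Q(γ) = Q(√102, √89))

Obviously Q(γ) ⊆ Q(√102, √89), and [Q(√102, √89):Q] = 4 (since 102, 89 are distinct squarefree integers > 1 with 9078 not a perfect square). To show equality we compute the minimal polynomial of γ. From γ = √102 + √89: γ^2 = 102 + 2√(9078) + 89 = 191 + 2√(9078), so γ^2 - 191 = 2√(9078); squaring, (γ^2 - 191)^2 = 4·9078, i.e. γ^4 - 382γ^2 + 36481 - 36312 = 0, i.e. γ^4 - 382γ^2 + 169 = 0. So γ is a root of x^4 - 382x^2 + 169. This polynomial is irreducible over Q: it has no rational root (each ±√102 ± √89 is irrational), and any factorization into two quadratics over Q would force √(9078) ∈ Q (pairing opposite roots) or √102, √89 ∈ Q (other pairings), all impossible. Hence [Q(γ):Q] = 4 = [Q(√102, √89):Q], so Q(γ) = Q(√102, √89).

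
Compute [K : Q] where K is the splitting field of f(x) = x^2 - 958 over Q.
[K : Q] = 2

f(x) = x^2 - 958 factors as (x - √958)(x + √958). The splitting field is K = Q(√958). Since 958 is squarefree and > 1, it is not a perfect square, so x^2 - 958 is irreducible over Q and [Q(√958) : Q] = 2. Hence [K : Q] = 2.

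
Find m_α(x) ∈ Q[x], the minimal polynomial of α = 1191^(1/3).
m_α(x) = x^3 - 1191

α satisfies α^3 = 1191, so x^3 - 1191 annihilates α. By the rational root test, a rational root p/q (in lowest terms) of x^3 - 1191 would satisfy p^3 = 1191 q^3, forcing q = 1 and p^3 = 1191; but 1191 is not a perfect cube, contradiction. A monic cubic over Q with no rational root is irreducible (any nontrivial factorization would include a linear factor). Hence x^3 - 1191 is the minimal polynomial of α, and in particular [Q(α):Q] = 3.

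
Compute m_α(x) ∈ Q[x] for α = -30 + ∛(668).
m_α(x) = x^3 + 90x^2 + 2700x + 26332

Set β = α + 30 = ∛(668), so β^3 = 668. Then (α + 30)^3 - 668 = 0, i.e. α is a root of g(x) = (x + 30)^3 - 668 = x^3 + 90x^2 + 2700x + 26332. Since g(x) = h(x + 30) where h(x) = x^3 - 668, and h is irreducible over Q (because 668 is not a perfect cube, so h has no rational root, and a monic cubic with no rational root is irreducible), g is also irreducible (irreducibility is preserved under the substitution x → x + 30). Hence m_α(x) = x^3 + 90x^2 + 2700x + 26332.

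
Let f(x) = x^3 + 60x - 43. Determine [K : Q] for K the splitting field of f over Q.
[K : Q] = 6

By the rational root test, any rational root of the monic integer polynomial f(x) = x^3 + 60x - 43 must be an integer dividing the constant term -43, i.e. one of ±{1, 43}. Evaluating: f(1) = 18, f(-1) = -104, f(43) = 82044, f(-43) = -82130; none is 0, so f has no rational root and is therefore irreducible over Q (a cubic with no linear factor over a field is irreducible). For an irreducible cubic, the Galois group is A_3 or S_3 according as the discriminant disc(f) = -4a^3 - 27b^2 = -4·(60)^3 - 27·(-43)^2 = -913923 is or is not a square in Q. Here disc(f) = -913923 is not a perfect square in Q, so the Galois group of f over Q is not contained in A_3 and must be all of S_3. The splitting field has degree |S_3| = 6 over Q, so [K : Q] = 6.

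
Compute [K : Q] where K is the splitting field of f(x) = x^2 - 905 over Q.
[K : Q] = 2

f(x) = x^2 - 905 factors as (x - √905)(x + √905). The splitting field is K = Q(√905). Since 905 is squarefree and > 1, it is not a perfect square, so x^2 - 905 is irreducible over Q and [Q(√905) : Q] = 2. Hence [K : Q] = 2.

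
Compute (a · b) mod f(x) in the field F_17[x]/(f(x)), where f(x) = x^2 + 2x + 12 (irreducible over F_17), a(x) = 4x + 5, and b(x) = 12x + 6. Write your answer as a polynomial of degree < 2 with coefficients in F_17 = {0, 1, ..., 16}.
a · b ≡ 5x + 15 (mod f(x))

Multiply in F_17[x]: a(x)·b(x) = (4x + 5)·(12x + 6) = 14x^2 + 16x + 13. This has degree ≥ 2, so divide by f(x) over F_17: 14x^2 + 16x + 13 = (14)·(x^2 + 2x + 12) + (5x + 15). Hence a·b ≡ 5x + 15 (mod f). (F_17[x]/(f) is a field with 17^2 = 289 elements since f is irreducible of degree 2.)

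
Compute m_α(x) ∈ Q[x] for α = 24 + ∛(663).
m_α(x) = x^3 - 72x^2 + 1728x - 14487

Set β = α - 24 = ∛(663), so β^3 = 663. Then (α - 24)^3 - 663 = 0, i.e. α is a root of g(x) = (x - 24)^3 - 663 = x^3 - 72x^2 + 1728x - 14487. Since g(x) = h(x - 24) where h(x) = x^3 - 663, and h is irreducible over Q (because 663 is not a perfect cube, so h has no rational root, and a monic cubic with no rational root is irreducible), g is also irreducible (irreducibility is preserved under the substitution x → x - 24). Hence m_α(x) = x^3 - 72x^2 + 1728x - 14487.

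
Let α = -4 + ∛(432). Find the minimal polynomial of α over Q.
m_α(x) = x^3 + 12x^2 + 48x - 368

Set β = α + 4 = ∛(432), so β^3 = 432. Then (α + 4)^3 - 432 = 0, i.e. α is a root of g(x) = (x + 4)^3 - 432 = x^3 + 12x^2 + 48x - 368. Since g(x) = h(x + 4) where h(x) = x^3 - 432, and h is irreducible over Q (because 432 is not a perfect cube, so h has no rational root, and a monic cubic with no rational root is irreducible), g is also irreducible (irreducibility is preserved under the substitution x → x + 4). Hence m_α(x) = x^3 + 12x^2 + 48x - 368.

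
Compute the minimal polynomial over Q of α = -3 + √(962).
m_α(x) = x^2 + 6x - 953

From α + 3 = √(962), squaring gives (α + 3)^2 = 962, i.e. α^2 + 6α + 9 = 962, so α^2 + 6α - 953 = 0. The discriminant of x^2 + 6x - 953 is (6)^2 - 4·(-953) = 36 + 3812 = 3848, and 4·(962) is not a perfect square in Q since 962 is squarefree and ≠ 1. Hence x^2 + 6x - 953 is irreducible over Q and is the minimal polynomial of α.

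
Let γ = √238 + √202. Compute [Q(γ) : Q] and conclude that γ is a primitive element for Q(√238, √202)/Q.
[Q(γ) : Q] = 4 (equivalently, Q(γ) = Q(√238, √202))

Obviously Q(γ) ⊆ Q(√238, √202), and [Q(√238, √202):Q] = 4 (since 238, 202 are distinct squarefree integers > 1 with 48076 not a perfect square). To show equality we compute the minimal polynomial of γ. From γ = √238 + √202: γ^2 = 238 + 2√(48076) + 202 = 440 + 2√(48076), so γ^2 - 440 = 2√(48076); squaring, (γ^2 - 440)^2 = 4·48076, i.e. γ^4 - 880γ^2 + 193600 - 192304 = 0, i.e. γ^4 - 880γ^2 + 1296 = 0. So γ is a root of x^4 - 880x^2 + 1296. This polynomial is irreducible over Q: it has no rational root (each ±√238 ± √202 is irrational), and any factorization into two quadratics over Q would force √(48076) ∈ Q (pairing opposite roots) or √238, √202 ∈ Q (other pairings), all impossible. Hence [Q(γ):Q] = 4 = [Q(√238, √202):Q], so Q(γ) = Q(√238, √202).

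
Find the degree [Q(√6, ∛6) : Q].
[Q(√6, ∛6) : Q] = 6

Let L = Q(√6, ∛6). Since Q(√6) ⊂ L and [Q(√6):Q] = 2, the tower law gives 2 | [L:Q]. Likewise Q(∛6) ⊂ L with [Q(∛6):Q] = 3 (because 6 is not a perfect cube), so 3 | [L:Q]. As gcd(2,3) = 1, [L:Q] is divisible by 6. Conversely L is generated over Q by √6 and ∛6, so [L:Q] ≤ 2·3 = 6. Therefore [Q(√6, ∛6) : Q] = 6.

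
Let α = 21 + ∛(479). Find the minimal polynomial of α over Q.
m_α(x) = x^3 - 63x^2 + 1323x - 9740

Set β = α - 21 = ∛(479), so β^3 = 479. Then (α - 21)^3 - 479 = 0, i.e. α is a root of g(x) = (x - 21)^3 - 479 = x^3 - 63x^2 + 1323x - 9740. Since g(x) = h(x - 21) where h(x) = x^3 - 479, and h is irreducible over Q (because 479 is not a perfect cube, so h has no rational root, and a monic cubic with no rational root is irreducible), g is also irreducible (irreducibility is preserved under the substitution x → x - 21). Hence m_α(x) = x^3 - 63x^2 + 1323x - 9740.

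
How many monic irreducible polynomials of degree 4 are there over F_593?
There are 30914166888 monic irreducible polynomials of degree 4 over F_593

Each element of F_{593^4} that lies in no proper subfield is a root of exactly one monic irreducible of degree 4 over F_593, and each such polynomial has 4 distinct roots in F_{593^4}. By Möbius inversion the count is N_593(4) = (1/4) Σ_{d|4} μ(4/d) · 593^d = (1/4)(μ(4)·593^1 + μ(2)·593^2 + μ(1)·593^4) = 123656667552/4 = 30914166888.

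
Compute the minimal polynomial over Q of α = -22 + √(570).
m_α(x) = x^2 + 44x - 86

From α + 22 = √(570), squaring gives (α + 22)^2 = 570, i.e. α^2 + 44α + 484 = 570, so α^2 + 44α - 86 = 0. The discriminant of x^2 + 44x - 86 is (44)^2 - 4·(-86) = 1936 + 344 = 2280, and 4·(570) is not a perfect square in Q since 570 is squarefree and ≠ 1. Hence x^2 + 44x - 86 is irreducible over Q and is the minimal polynomial of α.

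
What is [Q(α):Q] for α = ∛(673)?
[Q(α):Q] = 3

The minimal polynomial of α is x^3 - 673, irreducible over Q since 673 is not a perfect cube (so x^3 - 673 has no rational root). Hence [Q(α):Q] = deg(m_α) = 3.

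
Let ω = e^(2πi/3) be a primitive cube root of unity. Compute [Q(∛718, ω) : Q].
[Q(∛718, ω) : Q] = 6

[Q(∛718):Q] = 3 (min poly x^3 - 718, irreducible since 718 is not a perfect cube). [Q(ω):Q] = 2 (min poly x^2 + x + 1). Since Q(∛718) ⊂ R and ω ∉ R, we have ω ∉ Q(∛718), so x^2 + x + 1 remains irreducible over Q(∛718) and [Q(∛718, ω) : Q(∛718)] = 2. By the tower law, [Q(∛718, ω) : Q] = 3 · 2 = 6. (In fact Q(∛718, ω) is the splitting field of x^3 - 718 over Q.)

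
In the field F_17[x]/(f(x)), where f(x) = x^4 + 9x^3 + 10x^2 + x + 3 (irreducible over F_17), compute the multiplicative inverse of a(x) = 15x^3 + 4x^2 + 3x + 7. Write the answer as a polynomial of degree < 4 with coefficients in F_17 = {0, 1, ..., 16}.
a(x)^(-1) ≡ 9x^3 + 2x^2 + 4x + 6 (mod f(x))

Since f is irreducible over F_17, F_17[x]/(f) is a field and a(x) ≠ 0 has an inverse. Apply the extended Euclidean algorithm to f(x) and a(x) in F_17[x]: f(x) = (8x + 3)·a(x) + (8x^2 + 4x + 16);  a(x) = (4x + 7)·(8x^2 + 4x + 16) + (13x + 14);  (8x^2 + 4x + 16) = (15x + 9)·(13x + 14) + (9). The last nonzero remainder is the constant 9 = gcd(f, a) in F_17. Back-substituting through the division chain expresses 9 = s(x)·a(x) + t(x)·f(x) with s(x) ≡ 13x^3 + x^2 + 2x + 3 (mod f), so (13x^3 + x^2 + 2x + 3)·a(x) ≡ 9 (mod f). Multiplying by 9^(-1) ≡ 2 in F_17 gives a(x)^(-1) ≡ 2·(13x^3 + x^2 + 2x + 3) ≡ 9x^3 + 2x^2 + 4x + 6 (mod f). Check: (15x^3 + 4x^2 + 3x + 7)·(9x^3 + 2x^2 + 4x + 6) = 16x^6 + 15x^5 + 10x^4 + 5x^3 + 16x^2 + 12x + 8 ≡ 1 (mod x^4 + 9x^3 + 10x^2 + x + 3).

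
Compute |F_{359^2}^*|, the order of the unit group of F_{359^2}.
|F_{359^2}^*| = 128880

F_{359^2} has 359^2 = 128881 elements; its multiplicative group consists of all nonzero elements, so |F_{359^2}^*| = 128881 - 1 = 128880. (It is cyclic since any finite subgroup of the multiplicative group of a field is cyclic.)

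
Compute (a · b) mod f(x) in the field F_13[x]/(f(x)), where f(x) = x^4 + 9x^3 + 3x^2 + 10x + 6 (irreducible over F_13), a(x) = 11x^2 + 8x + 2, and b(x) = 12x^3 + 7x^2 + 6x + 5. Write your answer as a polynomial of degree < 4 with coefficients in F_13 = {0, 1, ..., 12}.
a · b ≡ 6x^3 + 9x^2 + 11x + 3 (mod f(x))

Multiply in F_13[x]: a(x)·b(x) = (11x^2 + 8x + 2)·(12x^3 + 7x^2 + 6x + 5) = 2x^5 + 4x^4 + 3x^3 + 10. This has degree ≥ 4, so divide by f(x) over F_13: 2x^5 + 4x^4 + 3x^3 + 10 = (2x + 12)·(x^4 + 9x^3 + 3x^2 + 10x + 6) + (6x^3 + 9x^2 + 11x + 3). Hence a·b ≡ 6x^3 + 9x^2 + 11x + 3 (mod f). (F_13[x]/(f) is a field with 13^4 = 28561 elements since f is irreducible of degree 4.)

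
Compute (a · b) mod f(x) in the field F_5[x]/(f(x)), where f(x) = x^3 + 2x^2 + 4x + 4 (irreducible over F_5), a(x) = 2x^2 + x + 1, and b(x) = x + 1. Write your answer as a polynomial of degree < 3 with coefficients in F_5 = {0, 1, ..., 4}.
a · b ≡ 4x^2 + 4x + 3 (mod f(x))

Multiply in F_5[x]: a(x)·b(x) = (2x^2 + x + 1)·(x + 1) = 2x^3 + 3x^2 + 2x + 1. This has degree ≥ 3, so divide by f(x) over F_5: 2x^3 + 3x^2 + 2x + 1 = (2)·(x^3 + 2x^2 + 4x + 4) + (4x^2 + 4x + 3). Hence a·b ≡ 4x^2 + 4x + 3 (mod f). (F_5[x]/(f) is a field with 5^3 = 125 elements since f is irreducible of degree 3.)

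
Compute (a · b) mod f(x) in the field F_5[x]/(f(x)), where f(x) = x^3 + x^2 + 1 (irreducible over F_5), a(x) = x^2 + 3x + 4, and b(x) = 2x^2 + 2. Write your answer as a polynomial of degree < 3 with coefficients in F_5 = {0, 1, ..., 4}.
a · b ≡ x^2 + 4x + 4 (mod f(x))

Multiply in F_5[x]: a(x)·b(x) = (x^2 + 3x + 4)·(2x^2 + 2) = 2x^4 + x^3 + x + 3. This has degree ≥ 3, so divide by f(x) over F_5: 2x^4 + x^3 + x + 3 = (2x + 4)·(x^3 + x^2 + 1) + (x^2 + 4x + 4). Hence a·b ≡ x^2 + 4x + 4 (mod f). (F_5[x]/(f) is a field with 5^3 = 125 elements since f is irreducible of degree 3.)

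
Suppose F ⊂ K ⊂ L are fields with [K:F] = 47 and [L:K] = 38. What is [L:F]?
[L:F] = 1786

The tower law says that for any tower of field extensions F ⊂ K ⊂ L with finite degrees, [L:F] = [L:K] · [K:F]. Here this gives [L:F] = 38 · 47 = 1786.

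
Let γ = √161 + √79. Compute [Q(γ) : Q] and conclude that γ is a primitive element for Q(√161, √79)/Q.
[Q(γ) : Q] = 4 (equivalently, Q(γ) = Q(√161, √79))

Obviously Q(γ) ⊆ Q(√161, √79), and [Q(√161, √79):Q] = 4 (since 161, 79 are distinct squarefree integers > 1 with 12719 not a perfect square). To show equality we compute the minimal polynomial of γ. From γ = √161 + √79: γ^2 = 161 + 2√(12719) + 79 = 240 + 2√(12719), so γ^2 - 240 = 2√(12719); squaring, (γ^2 - 240)^2 = 4·12719, i.e. γ^4 - 480γ^2 + 57600 - 50876 = 0, i.e. γ^4 - 480γ^2 + 6724 = 0. So γ is a root of x^4 - 480x^2 + 6724. This polynomial is irreducible over Q: it has no rational root (each ±√161 ± √79 is irrational), and any factorization into two quadratics over Q would force √(12719) ∈ Q (pairing opposite roots) or √161, √79 ∈ Q (other pairings), all impossible. Hence [Q(γ):Q] = 4 = [Q(√161, √79):Q], so Q(γ) = Q(√161, √79).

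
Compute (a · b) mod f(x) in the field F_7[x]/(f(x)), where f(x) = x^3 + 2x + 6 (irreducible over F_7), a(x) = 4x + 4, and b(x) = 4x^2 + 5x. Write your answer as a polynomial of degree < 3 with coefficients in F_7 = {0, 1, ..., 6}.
a · b ≡ x^2 + 2x + 2 (mod f(x))

Multiply in F_7[x]: a(x)·b(x) = (4x + 4)·(4x^2 + 5x) = 2x^3 + x^2 + 6x. This has degree ≥ 3, so divide by f(x) over F_7: 2x^3 + x^2 + 6x = (2)·(x^3 + 2x + 6) + (x^2 + 2x + 2). Hence a·b ≡ x^2 + 2x + 2 (mod f). (F_7[x]/(f) is a field with 7^3 = 343 elements since f is irreducible of degree 3.)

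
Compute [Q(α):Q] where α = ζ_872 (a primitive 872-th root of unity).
[Q(α):Q] = 432

The minimal polynomial of ζ_872 over Q is the 872-th cyclotomic polynomial Φ_872(x), which is irreducible over Q and has degree φ(872) = 432. Hence [Q(α):Q] = φ(872) = 432.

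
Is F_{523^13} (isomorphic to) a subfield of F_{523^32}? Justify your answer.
No: F_{523^13} is not a subfield of F_{523^32}

F_{p^m} embeds in F_{p^n} iff m | n. Here 13 ∤ 32 (since 32 = 2·13 + 6 with remainder 6 ≠ 0), so F_{523^13} is not a subfield of F_{523^32}. Equivalently: if it were, the tower law would give 13 = [F_{523^13}:F_523] dividing [F_{523^32}:F_523] = 32, contradiction.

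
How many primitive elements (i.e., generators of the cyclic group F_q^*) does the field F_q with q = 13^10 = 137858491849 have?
There are φ(137858491848) = 35791392000 primitive elements

F_q^* is cyclic of order q - 1 = 137858491848. A cyclic group of order m has exactly φ(m) generators. Here m = 137858491848 = 2^3 · 3 · 7 · 11 · 2411 · 30941, so the number of primitive elements is φ(137858491848) = 35791392000.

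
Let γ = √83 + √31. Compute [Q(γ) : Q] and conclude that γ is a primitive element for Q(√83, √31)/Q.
[Q(γ) : Q] = 4 (equivalently, Q(γ) = Q(√83, √31))

Obviously Q(γ) ⊆ Q(√83, √31), and [Q(√83, √31):Q] = 4 (since 83, 31 are distinct squarefree integers > 1 with 2573 not a perfect square). To show equality we compute the minimal polynomial of γ. From γ = √83 + √31: γ^2 = 83 + 2√(2573) + 31 = 114 + 2√(2573), so γ^2 - 114 = 2√(2573); squaring, (γ^2 - 114)^2 = 4·2573, i.e. γ^4 - 228γ^2 + 12996 - 10292 = 0, i.e. γ^4 - 228γ^2 + 2704 = 0. So γ is a root of x^4 - 228x^2 + 2704. This polynomial is irreducible over Q: it has no rational root (each ±√83 ± √31 is irrational), and any factorization into two quadratics over Q would force √(2573) ∈ Q (pairing opposite roots) or √83, √31 ∈ Q (other pairings), all impossible. Hence [Q(γ):Q] = 4 = [Q(√83, √31):Q], so Q(γ) = Q(√83, √31).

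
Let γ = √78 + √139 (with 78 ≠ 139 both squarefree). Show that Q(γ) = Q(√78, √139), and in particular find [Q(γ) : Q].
[Q(γ) : Q] = 4 (equivalently, Q(γ) = Q(√78, √139))

Obviously Q(γ) ⊆ Q(√78, √139), and [Q(√78, √139):Q] = 4 (since 78, 139 are distinct squarefree integers > 1 with 10842 not a perfect square). To show equality we compute the minimal polynomial of γ. From γ = √78 + √139: γ^2 = 78 + 2√(10842) + 139 = 217 + 2√(10842), so γ^2 - 217 = 2√(10842); squaring, (γ^2 - 217)^2 = 4·10842, i.e. γ^4 - 434γ^2 + 47089 - 43368 = 0, i.e. γ^4 - 434γ^2 + 3721 = 0. So γ is a root of x^4 - 434x^2 + 3721. This polynomial is irreducible over Q: it has no rational root (each ±√78 ± √139 is irrational), and any factorization into two quadratics over Q would force √(10842) ∈ Q (pairing opposite roots) or √78, √139 ∈ Q (other pairings), all impossible. Hence [Q(γ):Q] = 4 = [Q(√78, √139):Q], so Q(γ) = Q(√78, √139).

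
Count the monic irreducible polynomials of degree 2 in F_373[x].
There are 69378 monic irreducible polynomials of degree 2 over F_373

Each element of F_{373^2} that lies in no proper subfield is a root of exactly one monic irreducible of degree 2 over F_373, and each such polynomial has 2 distinct roots in F_{373^2}. By Möbius inversion the count is N_373(2) = (1/2) Σ_{d|2} μ(2/d) · 373^d = (1/2)(μ(2)·373^1 + μ(1)·373^2) = 138756/2 = 69378.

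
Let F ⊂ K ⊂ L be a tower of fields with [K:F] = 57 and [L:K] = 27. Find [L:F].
[L:F] = 1539

The tower law says that for any tower of field extensions F ⊂ K ⊂ L with finite degrees, [L:F] = [L:K] · [K:F]. Here this gives [L:F] = 27 · 57 = 1539.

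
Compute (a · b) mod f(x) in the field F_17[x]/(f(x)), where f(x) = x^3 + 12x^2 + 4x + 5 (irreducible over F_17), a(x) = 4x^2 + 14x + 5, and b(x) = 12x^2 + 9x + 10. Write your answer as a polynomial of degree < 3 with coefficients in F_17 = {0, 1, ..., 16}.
a · b ≡ 10x^2 + 5x + 6 (mod f(x))

Multiply in F_17[x]: a(x)·b(x) = (4x^2 + 14x + 5)·(12x^2 + 9x + 10) = 14x^4 + 5x^2 + 15x + 16. This has degree ≥ 3, so divide by f(x) over F_17: 14x^4 + 5x^2 + 15x + 16 = (14x + 2)·(x^3 + 12x^2 + 4x + 5) + (10x^2 + 5x + 6). Hence a·b ≡ 10x^2 + 5x + 6 (mod f). (F_17[x]/(f) is a field with 17^3 = 4913 elements since f is irreducible of degree 3.)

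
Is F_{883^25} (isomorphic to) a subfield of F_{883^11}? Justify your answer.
No: F_{883^25} is not a subfield of F_{883^11}

F_{p^m} embeds in F_{p^n} iff m | n. Here 25 ∤ 11 (since 11 = 0·25 + 11 with remainder 11 ≠ 0), so F_{883^25} is not a subfield of F_{883^11}. Equivalently: if it were, the tower law would give 25 = [F_{883^25}:F_883] dividing [F_{883^11}:F_883] = 11, contradiction.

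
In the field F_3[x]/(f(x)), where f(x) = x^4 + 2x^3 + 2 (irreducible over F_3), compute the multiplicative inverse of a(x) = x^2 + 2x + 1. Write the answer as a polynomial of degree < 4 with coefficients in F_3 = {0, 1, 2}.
a(x)^(-1) ≡ 2x^3 + x^2 + x (mod f(x))

Since f is irreducible over F_3, F_3[x]/(f) is a field and a(x) ≠ 0 has an inverse. Apply the extended Euclidean algorithm to f(x) and a(x) in F_3[x]: f(x) = (x^2 + 2)·a(x) + (2x);  a(x) = (2x + 1)·(2x) + (1). The last nonzero remainder is the constant 1 = gcd(f, a) in F_3. Back-substituting through the division chain expresses 1 = s(x)·a(x) + t(x)·f(x) with s(x) ≡ 2x^3 + x^2 + x (mod f), so a(x)^(-1) ≡ s(x) = 2x^3 + x^2 + x (mod f). Check: (x^2 + 2x + 1)·(2x^3 + x^2 + x) = 2x^5 + 2x^4 + 2x^3 + x ≡ 1 (mod x^4 + 2x^3 + 2).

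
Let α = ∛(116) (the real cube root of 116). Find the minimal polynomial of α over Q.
m_α(x) = x^3 - 116

α satisfies α^3 = 116, so x^3 - 116 annihilates α. By the rational root test, a rational root p/q (in lowest terms) of x^3 - 116 would satisfy p^3 = 116 q^3, forcing q = 1 and p^3 = 116; but 116 is not a perfect cube, contradiction. A monic cubic over Q with no rational root is irreducible (any nontrivial factorization would include a linear factor). Hence x^3 - 116 is the minimal polynomial of α, and in particular [Q(α):Q] = 3.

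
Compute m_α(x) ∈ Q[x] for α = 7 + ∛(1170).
m_α(x) = x^3 - 21x^2 + 147x - 1513

Set β = α - 7 = ∛(1170), so β^3 = 1170. Then (α - 7)^3 - 1170 = 0, i.e. α is a root of g(x) = (x - 7)^3 - 1170 = x^3 - 21x^2 + 147x - 1513. Since g(x) = h(x - 7) where h(x) = x^3 - 1170, and h is irreducible over Q (because 1170 is not a perfect cube, so h has no rational root, and a monic cubic with no rational root is irreducible), g is also irreducible (irreducibility is preserved under the substitution x → x - 7). Hence m_α(x) = x^3 - 21x^2 + 147x - 1513.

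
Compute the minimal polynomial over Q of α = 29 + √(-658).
m_α(x) = x^2 - 58x + 1499

From α - 29 = √(-658), squaring gives (α - 29)^2 = -658, i.e. α^2 - 58α + 841 = -658, so α^2 - 58α + 1499 = 0. The discriminant of x^2 - 58x + 1499 is (-58)^2 - 4·(1499) = 3364 - 5996 = -2632, and 4·(-658) is not a perfect square in Q since -658 is squarefree and ≠ 1. Hence x^2 - 58x + 1499 is irreducible over Q and is the minimal polynomial of α.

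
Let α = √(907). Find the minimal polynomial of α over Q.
m_α(x) = x^2 - 907

α satisfies α^2 - 907 = 0, so x^2 - 907 annihilates α. Since d = 907 is squarefree and ≠ 1, it is not a perfect square in Q, so x^2 - 907 has no rational root and is therefore irreducible over Q (a degree-2 polynomial over a field is irreducible iff it has no root). Hence m_α(x) = x^2 - 907.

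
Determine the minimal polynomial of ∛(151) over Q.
m_α(x) = x^3 - 151

α satisfies α^3 = 151, so x^3 - 151 annihilates α. By the rational root test, a rational root p/q (in lowest terms) of x^3 - 151 would satisfy p^3 = 151 q^3, forcing q = 1 and p^3 = 151; but 151 is not a perfect cube, contradiction. A monic cubic over Q with no rational root is irreducible (any nontrivial factorization would include a linear factor). Hence x^3 - 151 is the minimal polynomial of α, and in particular [Q(α):Q] = 3.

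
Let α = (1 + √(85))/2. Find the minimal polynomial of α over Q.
m_α(x) = x^2 - x - 21

From 2α - 1 = √(85), squaring gives (2α - 1)^2 = 85, i.e. 4α^2 - 4α + 1 = 85, so α^2 - α + (1 - 85)/4 = 0. Since 85 ≡ 1 (mod 4), (1 - 85)/4 = -21 ∈ Z. The polynomial x^2 - x - 21 has discriminant 1 - 4·(-21) = 85, which is not a perfect square in Q (d = 85 is squarefree and ≠ 1), so x^2 - x - 21 is irreducible over Q. It is the minimal polynomial of α.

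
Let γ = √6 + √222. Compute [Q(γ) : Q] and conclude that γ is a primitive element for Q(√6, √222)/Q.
[Q(γ) : Q] = 4 (equivalently, Q(γ) = Q(√6, √222))

Obviously Q(γ) ⊆ Q(√6, √222), and [Q(√6, √222):Q] = 4 (since 6, 222 are distinct squarefree integers > 1 with 1332 not a perfect square). To show equality we compute the minimal polynomial of γ. From γ = √6 + √222: γ^2 = 6 + 2√(1332) + 222 = 228 + 2√(1332), so γ^2 - 228 = 2√(1332); squaring, (γ^2 - 228)^2 = 4·1332, i.e. γ^4 - 456γ^2 + 51984 - 5328 = 0, i.e. γ^4 - 456γ^2 + 46656 = 0. So γ is a root of x^4 - 456x^2 + 46656. This polynomial is irreducible over Q: it has no rational root (each ±√6 ± √222 is irrational), and any factorization into two quadratics over Q would force √(1332) ∈ Q (pairing opposite roots) or √6, √222 ∈ Q (other pairings), all impossible. Hence [Q(γ):Q] = 4 = [Q(√6, √222):Q], so Q(γ) = Q(√6, √222).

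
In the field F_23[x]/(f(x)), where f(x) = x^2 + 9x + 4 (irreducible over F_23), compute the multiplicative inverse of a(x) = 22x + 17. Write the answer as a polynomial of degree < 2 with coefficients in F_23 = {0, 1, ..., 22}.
a(x)^(-1) ≡ 18x + 8 (mod f(x))

Since f is irreducible over F_23, F_23[x]/(f) is a field and a(x) ≠ 0 has an inverse. Apply the extended Euclidean algorithm to f(x) and a(x) in F_23[x]: f(x) = (22x + 20)·a(x) + (9). The last nonzero remainder is the constant 9 = gcd(f, a) in F_23. Back-substituting through the division chain expresses 9 = s(x)·a(x) + t(x)·f(x) with s(x) ≡ x + 3 (mod f), so (x + 3)·a(x) ≡ 9 (mod f). Multiplying by 9^(-1) ≡ 18 in F_23 gives a(x)^(-1) ≡ 18·(x + 3) ≡ 18x + 8 (mod f). Check: (22x + 17)·(18x + 8) = 5x^2 + 22x + 21 ≡ 1 (mod x^2 + 9x + 4).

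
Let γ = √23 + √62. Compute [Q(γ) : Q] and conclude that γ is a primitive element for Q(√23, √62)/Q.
[Q(γ) : Q] = 4 (equivalently, Q(γ) = Q(√23, √62))

Obviously Q(γ) ⊆ Q(√23, √62), and [Q(√23, √62):Q] = 4 (since 23, 62 are distinct squarefree integers > 1 with 1426 not a perfect square). To show equality we compute the minimal polynomial of γ. From γ = √23 + √62: γ^2 = 23 + 2√(1426) + 62 = 85 + 2√(1426), so γ^2 - 85 = 2√(1426); squaring, (γ^2 - 85)^2 = 4·1426, i.e. γ^4 - 170γ^2 + 7225 - 5704 = 0, i.e. γ^4 - 170γ^2 + 1521 = 0. So γ is a root of x^4 - 170x^2 + 1521. This polynomial is irreducible over Q: it has no rational root (each ±√23 ± √62 is irrational), and any factorization into two quadratics over Q would force √(1426) ∈ Q (pairing opposite roots) or √23, √62 ∈ Q (other pairings), all impossible. Hence [Q(γ):Q] = 4 = [Q(√23, √62):Q], so Q(γ) = Q(√23, √62).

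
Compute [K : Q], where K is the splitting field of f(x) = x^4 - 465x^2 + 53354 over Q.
[K : Q] = 4

Solving the quadratic in x^2: x^2 = (465 ± √(465^2 - 4·53354))/2 = (465 ± √2809)/2 = (465 ± 53)/2, giving x^2 = 206 or x^2 = 259. So f(x) = (x^2 - 206)(x^2 - 259) and the roots of f are ±√206, ±√259. Hence the splitting field is K = Q(√206, √259). Since 206 and 259 are distinct squarefree integers > 1, their product 53354 is not a perfect square, so √259 ∉ Q(√206). By the tower law [K:Q] = [Q(√206,√259):Q(√206)] · [Q(√206):Q] = 2 · 2 = 4.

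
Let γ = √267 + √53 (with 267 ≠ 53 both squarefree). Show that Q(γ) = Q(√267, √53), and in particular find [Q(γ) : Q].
[Q(γ) : Q] = 4 (equivalently, Q(γ) = Q(√267, √53))

Obviously Q(γ) ⊆ Q(√267, √53), and [Q(√267, √53):Q] = 4 (since 267, 53 are distinct squarefree integers > 1 with 14151 not a perfect square). To show equality we compute the minimal polynomial of γ. From γ = √267 + √53: γ^2 = 267 + 2√(14151) + 53 = 320 + 2√(14151), so γ^2 - 320 = 2√(14151); squaring, (γ^2 - 320)^2 = 4·14151, i.e. γ^4 - 640γ^2 + 102400 - 56604 = 0, i.e. γ^4 - 640γ^2 + 45796 = 0. So γ is a root of x^4 - 640x^2 + 45796. This polynomial is irreducible over Q: it has no rational root (each ±√267 ± √53 is irrational), and any factorization into two quadratics over Q would force √(14151) ∈ Q (pairing opposite roots) or √267, √53 ∈ Q (other pairings), all impossible. Hence [Q(γ):Q] = 4 = [Q(√267, √53):Q], so Q(γ) = Q(√267, √53).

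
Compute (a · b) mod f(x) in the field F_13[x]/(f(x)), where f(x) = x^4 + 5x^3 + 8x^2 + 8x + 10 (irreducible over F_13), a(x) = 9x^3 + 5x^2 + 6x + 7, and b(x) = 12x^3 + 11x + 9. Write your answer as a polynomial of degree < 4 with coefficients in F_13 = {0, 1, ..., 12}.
a · b ≡ 4x^3 + 5x^2 + 11x + 10 (mod f(x))

Multiply in F_13[x]: a(x)·b(x) = (9x^3 + 5x^2 + 6x + 7)·(12x^3 + 11x + 9) = 4x^6 + 8x^5 + 2x^4 + 12x^3 + 7x^2 + x + 11. This has degree ≥ 4, so divide by f(x) over F_13: 4x^6 + 8x^5 + 2x^4 + 12x^3 + 7x^2 + x + 11 = (4x^2 + x + 4)·(x^4 + 5x^3 + 8x^2 + 8x + 10) + (4x^3 + 5x^2 + 11x + 10). Hence a·b ≡ 4x^3 + 5x^2 + 11x + 10 (mod f). (F_13[x]/(f) is a field with 13^4 = 28561 elements since f is irreducible of degree 4.)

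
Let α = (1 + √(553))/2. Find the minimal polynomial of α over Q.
m_α(x) = x^2 - x - 138

From 2α - 1 = √(553), squaring gives (2α - 1)^2 = 553, i.e. 4α^2 - 4α + 1 = 553, so α^2 - α + (1 - 553)/4 = 0. Since 553 ≡ 1 (mod 4), (1 - 553)/4 = -138 ∈ Z. The polynomial x^2 - x - 138 has discriminant 1 - 4·(-138) = 553, which is not a perfect square in Q (d = 553 is squarefree and ≠ 1), so x^2 - x - 138 is irreducible over Q. It is the minimal polynomial of α.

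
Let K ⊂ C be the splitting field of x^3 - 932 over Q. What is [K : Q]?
[K : Q] = 6

The roots of x^3 - 932 are ∛932, ω∛932, ω^2∛932 where ω = e^(2πi/3) is a primitive cube root of unity, so K = Q(∛932, ω). Now [Q(∛932):Q] = 3 (since 932 is not a perfect cube, x^3 - 932 is irreducible) and [Q(ω):Q] = 2. Both 2 and 3 divide [K:Q], and [K:Q] ≤ 3·2 = 6, so [K:Q] = 6. (Equivalently: Q(∛932) ⊂ R but ω ∉ R, so [K : Q(∛932)] = 2.)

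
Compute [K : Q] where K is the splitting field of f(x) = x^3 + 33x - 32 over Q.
[K : Q] = 6

By the rational root test, any rational root of the monic integer polynomial f(x) = x^3 + 33x - 32 must be an integer dividing the constant term -32, i.e. one of ±{1, 2, 4, 8, 16, 32}. Evaluating: f(1) = 2, f(-1) = -66, f(2) = 42, f(-2) = -106, f(4) = 164, f(-4) = -228, f(8) = 744, f(-8) = -808, f(16) = 4592, f(-16) = -4656, f(32) = 33792, f(-32) = -33856; none is 0, so f has no rational root and is therefore irreducible over Q (a cubic with no linear factor over a field is irreducible). For an irreducible cubic, the Galois group is A_3 or S_3 according as the discriminant disc(f) = -4a^3 - 27b^2 = -4·(33)^3 - 27·(-32)^2 = -171396 is or is not a square in Q. Here disc(f) = -171396 is not a perfect square in Q, so the Galois group of f over Q is not contained in A_3 and must be all of S_3. The splitting field has degree |S_3| = 6 over Q, so [K : Q] = 6.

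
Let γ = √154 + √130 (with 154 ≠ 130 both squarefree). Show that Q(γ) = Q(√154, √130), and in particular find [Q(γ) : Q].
[Q(γ) : Q] = 4 (equivalently, Q(γ) = Q(√154, √130))

Obviously Q(γ) ⊆ Q(√154, √130), and [Q(√154, √130):Q] = 4 (since 154, 130 are distinct squarefree integers > 1 with 20020 not a perfect square). To show equality we compute the minimal polynomial of γ. From γ = √154 + √130: γ^2 = 154 + 2√(20020) + 130 = 284 + 2√(20020), so γ^2 - 284 = 2√(20020); squaring, (γ^2 - 284)^2 = 4·20020, i.e. γ^4 - 568γ^2 + 80656 - 80080 = 0, i.e. γ^4 - 568γ^2 + 576 = 0. So γ is a root of x^4 - 568x^2 + 576. This polynomial is irreducible over Q: it has no rational root (each ±√154 ± √130 is irrational), and any factorization into two quadratics over Q would force √(20020) ∈ Q (pairing opposite roots) or √154, √130 ∈ Q (other pairings), all impossible. Hence [Q(γ):Q] = 4 = [Q(√154, √130):Q], so Q(γ) = Q(√154, √130).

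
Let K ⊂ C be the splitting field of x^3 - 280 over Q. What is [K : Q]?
[K : Q] = 6

The roots of x^3 - 280 are ∛280, ω∛280, ω^2∛280 where ω = e^(2πi/3) is a primitive cube root of unity, so K = Q(∛280, ω). Now [Q(∛280):Q] = 3 (since 280 is not a perfect cube, x^3 - 280 is irreducible) and [Q(ω):Q] = 2. Both 2 and 3 divide [K:Q], and [K:Q] ≤ 3·2 = 6, so [K:Q] = 6. (Equivalently: Q(∛280) ⊂ R but ω ∉ R, so [K : Q(∛280)] = 2.)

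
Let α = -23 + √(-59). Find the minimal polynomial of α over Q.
m_α(x) = x^2 + 46x + 588

From α + 23 = √(-59), squaring gives (α + 23)^2 = -59, i.e. α^2 + 46α + 529 = -59, so α^2 + 46α + 588 = 0. The discriminant of x^2 + 46x + 588 is (46)^2 - 4·(588) = 2116 - 2352 = -236, and 4·(-59) is not a perfect square in Q since -59 is squarefree and ≠ 1. Hence x^2 + 46x + 588 is irreducible over Q and is the minimal polynomial of α.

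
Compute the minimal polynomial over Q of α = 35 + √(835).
m_α(x) = x^2 - 70x + 390

From α - 35 = √(835), squaring gives (α - 35)^2 = 835, i.e. α^2 - 70α + 1225 = 835, so α^2 - 70α + 390 = 0. The discriminant of x^2 - 70x + 390 is (-70)^2 - 4·(390) = 4900 - 1560 = 3340, and 4·(835) is not a perfect square in Q since 835 is squarefree and ≠ 1. Hence x^2 - 70x + 390 is irreducible over Q and is the minimal polynomial of α.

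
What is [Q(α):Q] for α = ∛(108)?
[Q(α):Q] = 3

The minimal polynomial of α is x^3 - 108, irreducible over Q since 108 is not a perfect cube (so x^3 - 108 has no rational root). Hence [Q(α):Q] = deg(m_α) = 3.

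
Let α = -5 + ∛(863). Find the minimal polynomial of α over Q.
m_α(x) = x^3 + 15x^2 + 75x - 738

Set β = α + 5 = ∛(863), so β^3 = 863. Then (α + 5)^3 - 863 = 0, i.e. α is a root of g(x) = (x + 5)^3 - 863 = x^3 + 15x^2 + 75x - 738. Since g(x) = h(x + 5) where h(x) = x^3 - 863, and h is irreducible over Q (because 863 is not a perfect cube, so h has no rational root, and a monic cubic with no rational root is irreducible), g is also irreducible (irreducibility is preserved under the substitution x → x + 5). Hence m_α(x) = x^3 + 15x^2 + 75x - 738.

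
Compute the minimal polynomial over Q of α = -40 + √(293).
m_α(x) = x^2 + 80x + 1307

From α + 40 = √(293), squaring gives (α + 40)^2 = 293, i.e. α^2 + 80α + 1600 = 293, so α^2 + 80α + 1307 = 0. The discriminant of x^2 + 80x + 1307 is (80)^2 - 4·(1307) = 6400 - 5228 = 1172, and 4·(293) is not a perfect square in Q since 293 is squarefree and ≠ 1. Hence x^2 + 80x + 1307 is irreducible over Q and is the minimal polynomial of α.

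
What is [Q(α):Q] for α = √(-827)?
[Q(α):Q] = 2

[Q(α):Q] equals the degree of the minimal polynomial of α. Here α^2 = -827 and x^2 + 827 is irreducible (d = -827 is squarefree, ≠ 1, hence not a square), so deg(m_α) = 2. Thus [Q(α):Q] = 2.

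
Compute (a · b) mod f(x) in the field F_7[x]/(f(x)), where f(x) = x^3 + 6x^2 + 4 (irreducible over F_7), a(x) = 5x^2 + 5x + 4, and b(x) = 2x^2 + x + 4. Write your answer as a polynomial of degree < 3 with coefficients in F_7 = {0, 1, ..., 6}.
a · b ≡ 2x^2 + 5x (mod f(x))

Multiply in F_7[x]: a(x)·b(x) = (5x^2 + 5x + 4)·(2x^2 + x + 4) = 3x^4 + x^3 + 5x^2 + 3x + 2. This has degree ≥ 3, so divide by f(x) over F_7: 3x^4 + x^3 + 5x^2 + 3x + 2 = (3x + 4)·(x^3 + 6x^2 + 4) + (2x^2 + 5x). Hence a·b ≡ 2x^2 + 5x (mod f). (F_7[x]/(f) is a field with 7^3 = 343 elements since f is irreducible of degree 3.)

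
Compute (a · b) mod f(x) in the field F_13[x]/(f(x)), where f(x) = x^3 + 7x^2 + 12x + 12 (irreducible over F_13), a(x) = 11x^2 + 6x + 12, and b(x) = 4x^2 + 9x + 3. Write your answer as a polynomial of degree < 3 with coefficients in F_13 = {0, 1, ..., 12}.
a · b ≡ 5x^2 + 11x + 7 (mod f(x))

Multiply in F_13[x]: a(x)·b(x) = (11x^2 + 6x + 12)·(4x^2 + 9x + 3) = 5x^4 + 6x^3 + 5x^2 + 9x + 10. This has degree ≥ 3, so divide by f(x) over F_13: 5x^4 + 6x^3 + 5x^2 + 9x + 10 = (5x + 10)·(x^3 + 7x^2 + 12x + 12) + (5x^2 + 11x + 7). Hence a·b ≡ 5x^2 + 11x + 7 (mod f). (F_13[x]/(f) is a field with 13^3 = 2197 elements since f is irreducible of degree 3.)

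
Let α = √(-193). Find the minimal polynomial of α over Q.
m_α(x) = x^2 + 193

α satisfies α^2 + 193 = 0, so x^2 + 193 annihilates α. Since d = -193 is squarefree and ≠ 1, it is not a perfect square in Q, so x^2 + 193 has no rational root and is therefore irreducible over Q (a degree-2 polynomial over a field is irreducible iff it has no root). Hence m_α(x) = x^2 + 193.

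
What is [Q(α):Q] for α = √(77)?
[Q(α):Q] = 2

[Q(α):Q] equals the degree of the minimal polynomial of α. Here α^2 = 77 and x^2 - 77 is irreducible (d = 77 is squarefree, ≠ 1, hence not a square), so deg(m_α) = 2. Thus [Q(α):Q] = 2.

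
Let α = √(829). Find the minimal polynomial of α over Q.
m_α(x) = x^2 - 829

α satisfies α^2 - 829 = 0, so x^2 - 829 annihilates α. Since d = 829 is squarefree and ≠ 1, it is not a perfect square in Q, so x^2 - 829 has no rational root and is therefore irreducible over Q (a degree-2 polynomial over a field is irreducible iff it has no root). Hence m_α(x) = x^2 - 829.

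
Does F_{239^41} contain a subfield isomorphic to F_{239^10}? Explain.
No: F_{239^10} is not a subfield of F_{239^41}

F_{p^m} embeds in F_{p^n} iff m | n. Here 10 ∤ 41 (since 41 = 4·10 + 1 with remainder 1 ≠ 0), so F_{239^10} is not a subfield of F_{239^41}. Equivalently: if it were, the tower law would give 10 = [F_{239^10}:F_239] dividing [F_{239^41}:F_239] = 41, contradiction.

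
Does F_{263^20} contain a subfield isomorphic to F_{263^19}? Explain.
No: F_{263^19} is not a subfield of F_{263^20}

F_{p^m} embeds in F_{p^n} iff m | n. Here 19 ∤ 20 (since 20 = 1·19 + 1 with remainder 1 ≠ 0), so F_{263^19} is not a subfield of F_{263^20}. Equivalently: if it were, the tower law would give 19 = [F_{263^19}:F_263] dividing [F_{263^20}:F_263] = 20, contradiction.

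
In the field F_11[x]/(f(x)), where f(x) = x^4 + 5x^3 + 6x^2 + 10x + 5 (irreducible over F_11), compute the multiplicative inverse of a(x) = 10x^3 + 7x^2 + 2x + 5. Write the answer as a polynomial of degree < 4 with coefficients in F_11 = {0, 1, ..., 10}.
a(x)^(-1) ≡ x^2 + 9x + 1 (mod f(x))

Since f is irreducible over F_11, F_11[x]/(f) is a field and a(x) ≠ 0 has an inverse. Apply the extended Euclidean algorithm to f(x) and a(x) in F_11[x]: f(x) = (10x + 10)·a(x) + (4x^2 + 6x + 10);  a(x) = (8x + 9)·(4x^2 + 6x + 10) + (3). The last nonzero remainder is the constant 3 = gcd(f, a) in F_11. Back-substituting through the division chain expresses 3 = s(x)·a(x) + t(x)·f(x) with s(x) ≡ 3x^2 + 5x + 3 (mod f), so (3x^2 + 5x + 3)·a(x) ≡ 3 (mod f). Multiplying by 3^(-1) ≡ 4 in F_11 gives a(x)^(-1) ≡ 4·(3x^2 + 5x + 3) ≡ x^2 + 9x + 1 (mod f). Check: (10x^3 + 7x^2 + 2x + 5)·(x^2 + 9x + 1) = 10x^5 + 9x^4 + 9x^3 + 8x^2 + 3x + 5 ≡ 1 (mod x^4 + 5x^3 + 6x^2 + 10x + 5).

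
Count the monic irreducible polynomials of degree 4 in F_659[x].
There are 47149888170 monic irreducible polynomials of degree 4 over F_659

Each element of F_{659^4} that lies in no proper subfield is a root of exactly one monic irreducible of degree 4 over F_659, and each such polynomial has 4 distinct roots in F_{659^4}. By Möbius inversion the count is N_659(4) = (1/4) Σ_{d|4} μ(4/d) · 659^d = (1/4)(μ(4)·659^1 + μ(2)·659^2 + μ(1)·659^4) = 188599552680/4 = 47149888170.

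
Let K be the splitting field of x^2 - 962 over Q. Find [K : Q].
[K : Q] = 2

f(x) = x^2 - 962 factors as (x - √962)(x + √962). The splitting field is K = Q(√962). Since 962 is squarefree and > 1, it is not a perfect square, so x^2 - 962 is irreducible over Q and [Q(√962) : Q] = 2. Hence [K : Q] = 2.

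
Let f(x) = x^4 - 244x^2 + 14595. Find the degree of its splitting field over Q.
[K : Q] = 4

Solving the quadratic in x^2: x^2 = (244 ± √(244^2 - 4·14595))/2 = (244 ± √1156)/2 = (244 ± 34)/2, giving x^2 = 105 or x^2 = 139. So f(x) = (x^2 - 105)(x^2 - 139) and the roots of f are ±√105, ±√139. Hence the splitting field is K = Q(√105, √139). Since 105 and 139 are distinct squarefree integers > 1, their product 14595 is not a perfect square, so √139 ∉ Q(√105). By the tower law [K:Q] = [Q(√105,√139):Q(√105)] · [Q(√105):Q] = 2 · 2 = 4.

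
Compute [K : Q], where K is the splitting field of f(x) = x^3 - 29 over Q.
[K : Q] = 6

The roots of x^3 - 29 are ∛29, ω∛29, ω^2∛29 where ω = e^(2πi/3) is a primitive cube root of unity, so K = Q(∛29, ω). Now [Q(∛29):Q] = 3 (since 29 is not a perfect cube, x^3 - 29 is irreducible) and [Q(ω):Q] = 2. Both 2 and 3 divide [K:Q], and [K:Q] ≤ 3·2 = 6, so [K:Q] = 6. (Equivalently: Q(∛29) ⊂ R but ω ∉ R, so [K : Q(∛29)] = 2.)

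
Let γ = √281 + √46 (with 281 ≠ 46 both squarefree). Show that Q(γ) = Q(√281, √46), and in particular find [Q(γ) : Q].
[Q(γ) : Q] = 4 (equivalently, Q(γ) = Q(√281, √46))

Obviously Q(γ) ⊆ Q(√281, √46), and [Q(√281, √46):Q] = 4 (since 281, 46 are distinct squarefree integers > 1 with 12926 not a perfect square). To show equality we compute the minimal polynomial of γ. From γ = √281 + √46: γ^2 = 281 + 2√(12926) + 46 = 327 + 2√(12926), so γ^2 - 327 = 2√(12926); squaring, (γ^2 - 327)^2 = 4·12926, i.e. γ^4 - 654γ^2 + 106929 - 51704 = 0, i.e. γ^4 - 654γ^2 + 55225 = 0. So γ is a root of x^4 - 654x^2 + 55225. This polynomial is irreducible over Q: it has no rational root (each ±√281 ± √46 is irrational), and any factorization into two quadratics over Q would force √(12926) ∈ Q (pairing opposite roots) or √281, √46 ∈ Q (other pairings), all impossible. Hence [Q(γ):Q] = 4 = [Q(√281, √46):Q], so Q(γ) = Q(√281, √46).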